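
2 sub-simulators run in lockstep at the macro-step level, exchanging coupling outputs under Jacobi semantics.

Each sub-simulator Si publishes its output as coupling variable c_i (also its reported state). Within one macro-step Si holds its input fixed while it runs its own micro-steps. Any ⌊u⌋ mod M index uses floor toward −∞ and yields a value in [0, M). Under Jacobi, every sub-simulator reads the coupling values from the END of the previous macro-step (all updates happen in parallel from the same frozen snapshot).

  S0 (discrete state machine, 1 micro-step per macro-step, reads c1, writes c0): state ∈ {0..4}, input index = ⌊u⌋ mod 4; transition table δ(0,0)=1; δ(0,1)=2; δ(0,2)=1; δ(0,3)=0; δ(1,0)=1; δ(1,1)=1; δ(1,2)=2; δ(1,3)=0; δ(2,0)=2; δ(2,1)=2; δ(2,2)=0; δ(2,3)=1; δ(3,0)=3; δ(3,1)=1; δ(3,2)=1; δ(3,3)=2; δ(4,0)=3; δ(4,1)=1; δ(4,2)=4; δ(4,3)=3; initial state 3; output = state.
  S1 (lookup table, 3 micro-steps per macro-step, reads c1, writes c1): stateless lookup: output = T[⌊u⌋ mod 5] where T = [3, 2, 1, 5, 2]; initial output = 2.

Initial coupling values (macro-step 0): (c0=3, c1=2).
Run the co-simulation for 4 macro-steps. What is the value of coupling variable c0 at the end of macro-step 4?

macro 1: S0 reads c1=2 → after 1×micro: 1; S1 reads c1=2 → after 3×micro: 1 ⇒ (c0=1, c1=1)
macro 2: S0 reads c1=1 → after 1×micro: 1; S1 reads c1=1 → after 3×micro: 2 ⇒ (c0=1, c1=2)
macro 3: S0 reads c1=2 → after 1×micro: 2; S1 reads c1=2 → after 3×micro: 1 ⇒ (c0=2, c1=1)
macro 4: S0 reads c1=1 → after 1×micro: 2; S1 reads c1=1 → after 3×micro: 2 ⇒ (c0=2, c1=2)

c0 at macro-step 4 = 2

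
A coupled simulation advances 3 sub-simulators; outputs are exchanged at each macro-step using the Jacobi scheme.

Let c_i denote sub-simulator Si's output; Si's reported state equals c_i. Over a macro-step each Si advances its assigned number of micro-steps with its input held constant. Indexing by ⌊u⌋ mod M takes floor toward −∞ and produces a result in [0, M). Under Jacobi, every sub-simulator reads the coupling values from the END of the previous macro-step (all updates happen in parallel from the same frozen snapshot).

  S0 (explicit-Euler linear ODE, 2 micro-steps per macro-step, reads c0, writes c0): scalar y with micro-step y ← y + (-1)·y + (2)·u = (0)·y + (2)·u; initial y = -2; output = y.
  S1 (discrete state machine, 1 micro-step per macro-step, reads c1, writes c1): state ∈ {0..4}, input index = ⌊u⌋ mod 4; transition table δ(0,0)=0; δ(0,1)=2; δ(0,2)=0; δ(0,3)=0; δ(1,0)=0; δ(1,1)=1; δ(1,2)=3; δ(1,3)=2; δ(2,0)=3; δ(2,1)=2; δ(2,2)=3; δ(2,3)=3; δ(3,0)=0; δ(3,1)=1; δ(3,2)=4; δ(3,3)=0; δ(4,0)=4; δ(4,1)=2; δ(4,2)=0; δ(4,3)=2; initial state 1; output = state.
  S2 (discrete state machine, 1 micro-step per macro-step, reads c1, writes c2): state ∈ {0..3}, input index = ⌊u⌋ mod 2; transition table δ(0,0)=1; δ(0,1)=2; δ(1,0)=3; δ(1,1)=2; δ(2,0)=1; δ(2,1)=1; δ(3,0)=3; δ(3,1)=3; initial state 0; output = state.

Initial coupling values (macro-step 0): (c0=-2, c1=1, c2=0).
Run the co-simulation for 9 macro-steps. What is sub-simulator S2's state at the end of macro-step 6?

macro 1: S0 reads c0=-2 → after 2×micro: -4; S1 reads c1=1 → after 1×micro: 1; S2 reads c1=1 → after 1×micro: 2 ⇒ (c0=-4, c1=1, c2=2)
macro 2: S0 reads c0=-4 → after 2×micro: -8; S1 reads c1=1 → after 1×micro: 1; S2 reads c1=1 → after 1×micro: 1 ⇒ (c0=-8, c1=1, c2=1)
macro 3: S0 reads c0=-8 → after 2×micro: -16; S1 reads c1=1 → after 1×micro: 1; S2 reads c1=1 → after 1×micro: 2 ⇒ (c0=-16, c1=1, c2=2)
macro 4: S0 reads c0=-16 → after 2×micro: -32; S1 reads c1=1 → after 1×micro: 1; S2 reads c1=1 → after 1×micro: 1 ⇒ (c0=-32, c1=1, c2=1)
macro 5: S0 reads c0=-32 → after 2×micro: -64; S1 reads c1=1 → after 1×micro: 1; S2 reads c1=1 → after 1×micro: 2 ⇒ (c0=-64, c1=1, c2=2)
macro 6: S0 reads c0=-64 → after 2×micro: -128; S1 reads c1=1 → after 1×micro: 1; S2 reads c1=1 → after 1×micro: 1 ⇒ (c0=-128, c1=1, c2=1)
macro 7: S0 reads c0=-128 → after 2×micro: -256; S1 reads c1=1 → after 1×micro: 1; S2 reads c1=1 → after 1×micro: 2 ⇒ (c0=-256, c1=1, c2=2)
macro 8: S0 reads c0=-256 → after 2×micro: -512; S1 reads c1=1 → after 1×micro: 1; S2 reads c1=1 → after 1×micro: 1 ⇒ (c0=-512, c1=1, c2=1)
macro 9: S0 reads c0=-512 → after 2×micro: -1024; S1 reads c1=1 → after 1×micro: 1; S2 reads c1=1 → after 1×micro: 2 ⇒ (c0=-1024, c1=1, c2=2)

S2 state at macro-step 6 = 1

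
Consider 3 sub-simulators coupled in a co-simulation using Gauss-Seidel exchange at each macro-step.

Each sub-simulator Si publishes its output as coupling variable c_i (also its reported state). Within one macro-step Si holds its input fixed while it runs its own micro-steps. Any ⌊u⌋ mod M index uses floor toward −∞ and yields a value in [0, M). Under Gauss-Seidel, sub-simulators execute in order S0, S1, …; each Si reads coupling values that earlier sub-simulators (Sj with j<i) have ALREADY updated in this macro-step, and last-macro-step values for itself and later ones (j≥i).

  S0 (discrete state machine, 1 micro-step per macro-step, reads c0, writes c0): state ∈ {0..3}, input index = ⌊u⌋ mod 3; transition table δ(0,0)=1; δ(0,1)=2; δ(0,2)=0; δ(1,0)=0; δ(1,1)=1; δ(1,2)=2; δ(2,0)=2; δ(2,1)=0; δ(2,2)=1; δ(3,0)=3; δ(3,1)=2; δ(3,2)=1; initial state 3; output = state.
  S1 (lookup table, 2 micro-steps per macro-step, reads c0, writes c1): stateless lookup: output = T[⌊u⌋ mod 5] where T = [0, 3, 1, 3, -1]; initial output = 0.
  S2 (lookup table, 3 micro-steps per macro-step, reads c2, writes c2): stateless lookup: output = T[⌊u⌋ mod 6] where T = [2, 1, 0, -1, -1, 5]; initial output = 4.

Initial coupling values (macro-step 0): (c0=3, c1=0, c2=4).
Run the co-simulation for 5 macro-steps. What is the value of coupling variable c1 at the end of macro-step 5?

c1 at macro-step 5 = 3

macro 1: S0 reads c0=3 → after 1×micro: 3; S1 reads c0=3 → after 2×micro: 3; S2 reads c2=4 → after 3×micro: -1 ⇒ (c0=3, c1=3, c2=-1)
macro 2: S0 reads c0=3 → after 1×micro: 3; S1 reads c0=3 → after 2×micro: 3; S2 reads c2=-1 → after 3×micro: 5 ⇒ (c0=3, c1=3, c2=5)
macro 3: S0 reads c0=3 → after 1×micro: 3; S1 reads c0=3 → after 2×micro: 3; S2 reads c2=5 → after 3×micro: 5 ⇒ (c0=3, c1=3, c2=5)
macro 4: S0 reads c0=3 → after 1×micro: 3; S1 reads c0=3 → after 2×micro: 3; S2 reads c2=5 → after 3×micro: 5 ⇒ (c0=3, c1=3, c2=5)
macro 5: S0 reads c0=3 → after 1×micro: 3; S1 reads c0=3 → after 2×micro: 3; S2 reads c2=5 → after 3×micro: 5 ⇒ (c0=3, c1=3, c2=5)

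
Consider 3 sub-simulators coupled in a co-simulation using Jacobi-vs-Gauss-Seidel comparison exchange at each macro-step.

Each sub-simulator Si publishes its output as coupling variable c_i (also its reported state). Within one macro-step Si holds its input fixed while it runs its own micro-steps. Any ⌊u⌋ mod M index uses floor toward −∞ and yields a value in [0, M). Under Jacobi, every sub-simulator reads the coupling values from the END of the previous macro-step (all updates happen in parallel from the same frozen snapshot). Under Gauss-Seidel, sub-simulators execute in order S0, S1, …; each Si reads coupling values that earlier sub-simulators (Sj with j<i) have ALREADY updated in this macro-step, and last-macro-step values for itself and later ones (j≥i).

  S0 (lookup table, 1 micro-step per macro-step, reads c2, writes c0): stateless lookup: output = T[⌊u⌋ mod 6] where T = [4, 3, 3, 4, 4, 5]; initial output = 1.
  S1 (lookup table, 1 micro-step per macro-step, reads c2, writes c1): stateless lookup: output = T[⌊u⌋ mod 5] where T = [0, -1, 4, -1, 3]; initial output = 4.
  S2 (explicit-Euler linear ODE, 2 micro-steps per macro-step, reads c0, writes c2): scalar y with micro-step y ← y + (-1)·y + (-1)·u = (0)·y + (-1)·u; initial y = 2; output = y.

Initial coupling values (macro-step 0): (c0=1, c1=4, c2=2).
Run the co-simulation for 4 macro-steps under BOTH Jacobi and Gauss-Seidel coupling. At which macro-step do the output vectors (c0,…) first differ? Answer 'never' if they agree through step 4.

first divergence at macro-step: 1

[Jacobi] macro 1: S0 reads c2=2 → after 1×micro: 3; S1 reads c2=2 → after 1×micro: 4; S2 reads c0=1 → after 2×micro: -1 ⇒ (c0=3, c1=4, c2=-1)
[Jacobi] macro 2: S0 reads c2=-1 → after 1×micro: 5; S1 reads c2=-1 → after 1×micro: 3; S2 reads c0=3 → after 2×micro: -3 ⇒ (c0=5, c1=3, c2=-3)
[Jacobi] macro 3: S0 reads c2=-3 → after 1×micro: 4; S1 reads c2=-3 → after 1×micro: 4; S2 reads c0=5 → after 2×micro: -5 ⇒ (c0=4, c1=4, c2=-5)
[Jacobi] macro 4: S0 reads c2=-5 → after 1×micro: 3; S1 reads c2=-5 → after 1×micro: 0; S2 reads c0=4 → after 2×micro: -4 ⇒ (c0=3, c1=0, c2=-4)
[Gauss-Seidel] macro 1: S0 reads c2=2 → after 1×micro: 3; S1 reads c2=2 → after 1×micro: 4; S2 reads c0=3 → after 2×micro: -3 ⇒ (c0=3, c1=4, c2=-3)
[Gauss-Seidel] macro 2: S0 reads c2=-3 → after 1×micro: 4; S1 reads c2=-3 → after 1×micro: 4; S2 reads c0=4 → after 2×micro: -4 ⇒ (c0=4, c1=4, c2=-4)
[Gauss-Seidel] macro 3: S0 reads c2=-4 → after 1×micro: 3; S1 reads c2=-4 → after 1×micro: -1; S2 reads c0=3 → after 2×micro: -3 ⇒ (c0=3, c1=-1, c2=-3)
[Gauss-Seidel] macro 4: S0 reads c2=-3 → after 1×micro: 4; S1 reads c2=-3 → after 1×micro: 4; S2 reads c0=4 → after 2×micro: -4 ⇒ (c0=4, c1=4, c2=-4)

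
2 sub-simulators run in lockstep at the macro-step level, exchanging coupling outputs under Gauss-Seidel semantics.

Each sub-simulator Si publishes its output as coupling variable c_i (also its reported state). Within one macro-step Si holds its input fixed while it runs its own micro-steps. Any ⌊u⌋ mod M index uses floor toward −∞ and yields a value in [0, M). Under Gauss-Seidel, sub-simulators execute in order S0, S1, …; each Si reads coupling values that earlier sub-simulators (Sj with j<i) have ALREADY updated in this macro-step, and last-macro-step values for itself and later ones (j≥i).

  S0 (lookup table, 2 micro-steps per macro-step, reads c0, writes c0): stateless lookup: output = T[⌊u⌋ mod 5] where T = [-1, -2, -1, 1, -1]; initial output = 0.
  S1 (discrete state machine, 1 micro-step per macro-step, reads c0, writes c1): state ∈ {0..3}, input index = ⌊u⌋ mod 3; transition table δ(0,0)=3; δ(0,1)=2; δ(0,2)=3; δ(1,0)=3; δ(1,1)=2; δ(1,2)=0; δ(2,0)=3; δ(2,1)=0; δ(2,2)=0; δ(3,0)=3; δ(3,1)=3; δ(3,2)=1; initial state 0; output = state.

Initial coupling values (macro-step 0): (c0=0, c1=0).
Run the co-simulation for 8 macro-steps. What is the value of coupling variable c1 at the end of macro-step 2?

c1 at macro-step 2 = 1

macro 1: S0 reads c0=0 → after 2×micro: -1; S1 reads c0=-1 → after 1×micro: 3 ⇒ (c0=-1, c1=3)
macro 2: S0 reads c0=-1 → after 2×micro: -1; S1 reads c0=-1 → after 1×micro: 1 ⇒ (c0=-1, c1=1)
macro 3: S0 reads c0=-1 → after 2×micro: -1; S1 reads c0=-1 → after 1×micro: 0 ⇒ (c0=-1, c1=0)
macro 4: S0 reads c0=-1 → after 2×micro: -1; S1 reads c0=-1 → after 1×micro: 3 ⇒ (c0=-1, c1=3)
macro 5: S0 reads c0=-1 → after 2×micro: -1; S1 reads c0=-1 → after 1×micro: 1 ⇒ (c0=-1, c1=1)
macro 6: S0 reads c0=-1 → after 2×micro: -1; S1 reads c0=-1 → after 1×micro: 0 ⇒ (c0=-1, c1=0)
macro 7: S0 reads c0=-1 → after 2×micro: -1; S1 reads c0=-1 → after 1×micro: 3 ⇒ (c0=-1, c1=3)
macro 8: S0 reads c0=-1 → after 2×micro: -1; S1 reads c0=-1 → after 1×micro: 1 ⇒ (c0=-1, c1=1)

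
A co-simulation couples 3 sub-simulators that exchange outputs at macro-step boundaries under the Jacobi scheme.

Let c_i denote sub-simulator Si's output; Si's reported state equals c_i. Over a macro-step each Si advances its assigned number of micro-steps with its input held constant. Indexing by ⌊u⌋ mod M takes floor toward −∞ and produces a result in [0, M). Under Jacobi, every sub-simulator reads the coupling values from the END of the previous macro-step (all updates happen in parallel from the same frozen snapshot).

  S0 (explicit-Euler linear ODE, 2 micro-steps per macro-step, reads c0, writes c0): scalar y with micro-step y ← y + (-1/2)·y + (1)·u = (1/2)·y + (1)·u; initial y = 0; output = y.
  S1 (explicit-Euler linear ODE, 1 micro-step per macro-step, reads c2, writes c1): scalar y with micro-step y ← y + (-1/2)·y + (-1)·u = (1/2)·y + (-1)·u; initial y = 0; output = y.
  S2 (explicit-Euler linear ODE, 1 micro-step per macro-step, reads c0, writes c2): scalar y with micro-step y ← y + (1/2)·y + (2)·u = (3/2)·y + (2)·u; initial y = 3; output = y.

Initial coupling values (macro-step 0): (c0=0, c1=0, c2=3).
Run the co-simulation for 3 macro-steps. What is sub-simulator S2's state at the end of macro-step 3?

S2 state at macro-step 3 = 81/8

macro 1: S0 reads c0=0 → after 2×micro: 0; S1 reads c2=3 → after 1×micro: -3; S2 reads c0=0 → after 1×micro: 9/2 ⇒ (c0=0, c1=-3, c2=9/2)
macro 2: S0 reads c0=0 → after 2×micro: 0; S1 reads c2=9/2 → after 1×micro: -6; S2 reads c0=0 → after 1×micro: 27/4 ⇒ (c0=0, c1=-6, c2=27/4)
macro 3: S0 reads c0=0 → after 2×micro: 0; S1 reads c2=27/4 → after 1×micro: -39/4; S2 reads c0=0 → after 1×micro: 81/8 ⇒ (c0=0, c1=-39/4, c2=81/8)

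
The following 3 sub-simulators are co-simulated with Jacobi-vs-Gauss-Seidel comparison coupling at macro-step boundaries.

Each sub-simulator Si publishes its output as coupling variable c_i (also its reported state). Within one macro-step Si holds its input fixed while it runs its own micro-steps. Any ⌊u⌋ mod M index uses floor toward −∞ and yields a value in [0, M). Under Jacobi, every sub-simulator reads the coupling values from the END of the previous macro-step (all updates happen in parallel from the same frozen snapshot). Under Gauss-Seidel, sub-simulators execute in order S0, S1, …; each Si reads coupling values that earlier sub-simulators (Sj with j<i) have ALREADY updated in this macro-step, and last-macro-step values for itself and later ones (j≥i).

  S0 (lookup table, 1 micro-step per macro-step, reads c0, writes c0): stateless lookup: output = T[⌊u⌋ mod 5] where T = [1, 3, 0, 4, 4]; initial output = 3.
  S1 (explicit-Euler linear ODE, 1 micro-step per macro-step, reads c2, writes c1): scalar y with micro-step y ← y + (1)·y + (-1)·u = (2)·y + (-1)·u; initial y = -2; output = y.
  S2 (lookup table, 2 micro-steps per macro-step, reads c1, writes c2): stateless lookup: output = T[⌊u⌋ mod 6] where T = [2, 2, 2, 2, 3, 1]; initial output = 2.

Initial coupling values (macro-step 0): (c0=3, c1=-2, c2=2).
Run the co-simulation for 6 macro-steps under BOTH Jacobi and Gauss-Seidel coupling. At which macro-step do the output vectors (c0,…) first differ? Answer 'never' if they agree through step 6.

first divergence at macro-step: 1

[Jacobi] macro 1: S0 reads c0=3 → after 1×micro: 4; S1 reads c2=2 → after 1×micro: -6; S2 reads c1=-2 → after 2×micro: 3 ⇒ (c0=4, c1=-6, c2=3)
[Jacobi] macro 2: S0 reads c0=4 → after 1×micro: 4; S1 reads c2=3 → after 1×micro: -15; S2 reads c1=-6 → after 2×micro: 2 ⇒ (c0=4, c1=-15, c2=2)
[Jacobi] macro 3: S0 reads c0=4 → after 1×micro: 4; S1 reads c2=2 → after 1×micro: -32; S2 reads c1=-15 → after 2×micro: 2 ⇒ (c0=4, c1=-32, c2=2)
[Jacobi] macro 4: S0 reads c0=4 → after 1×micro: 4; S1 reads c2=2 → after 1×micro: -66; S2 reads c1=-32 → after 2×micro: 3 ⇒ (c0=4, c1=-66, c2=3)
[Jacobi] macro 5: S0 reads c0=4 → after 1×micro: 4; S1 reads c2=3 → after 1×micro: -135; S2 reads c1=-66 → after 2×micro: 2 ⇒ (c0=4, c1=-135, c2=2)
[Jacobi] macro 6: S0 reads c0=4 → after 1×micro: 4; S1 reads c2=2 → after 1×micro: -272; S2 reads c1=-135 → after 2×micro: 2 ⇒ (c0=4, c1=-272, c2=2)
[Gauss-Seidel] macro 1: S0 reads c0=3 → after 1×micro: 4; S1 reads c2=2 → after 1×micro: -6; S2 reads c1=-6 → after 2×micro: 2 ⇒ (c0=4, c1=-6, c2=2)
[Gauss-Seidel] macro 2: S0 reads c0=4 → after 1×micro: 4; S1 reads c2=2 → after 1×micro: -14; S2 reads c1=-14 → after 2×micro: 3 ⇒ (c0=4, c1=-14, c2=3)
[Gauss-Seidel] macro 3: S0 reads c0=4 → after 1×micro: 4; S1 reads c2=3 → after 1×micro: -31; S2 reads c1=-31 → after 2×micro: 1 ⇒ (c0=4, c1=-31, c2=1)
[Gauss-Seidel] macro 4: S0 reads c0=4 → after 1×micro: 4; S1 reads c2=1 → after 1×micro: -63; S2 reads c1=-63 → after 2×micro: 2 ⇒ (c0=4, c1=-63, c2=2)
[Gauss-Seidel] macro 5: S0 reads c0=4 → after 1×micro: 4; S1 reads c2=2 → after 1×micro: -128; S2 reads c1=-128 → after 2×micro: 3 ⇒ (c0=4, c1=-128, c2=3)
[Gauss-Seidel] macro 6: S0 reads c0=4 → after 1×micro: 4; S1 reads c2=3 → after 1×micro: -259; S2 reads c1=-259 → after 2×micro: 1 ⇒ (c0=4, c1=-259, c2=1)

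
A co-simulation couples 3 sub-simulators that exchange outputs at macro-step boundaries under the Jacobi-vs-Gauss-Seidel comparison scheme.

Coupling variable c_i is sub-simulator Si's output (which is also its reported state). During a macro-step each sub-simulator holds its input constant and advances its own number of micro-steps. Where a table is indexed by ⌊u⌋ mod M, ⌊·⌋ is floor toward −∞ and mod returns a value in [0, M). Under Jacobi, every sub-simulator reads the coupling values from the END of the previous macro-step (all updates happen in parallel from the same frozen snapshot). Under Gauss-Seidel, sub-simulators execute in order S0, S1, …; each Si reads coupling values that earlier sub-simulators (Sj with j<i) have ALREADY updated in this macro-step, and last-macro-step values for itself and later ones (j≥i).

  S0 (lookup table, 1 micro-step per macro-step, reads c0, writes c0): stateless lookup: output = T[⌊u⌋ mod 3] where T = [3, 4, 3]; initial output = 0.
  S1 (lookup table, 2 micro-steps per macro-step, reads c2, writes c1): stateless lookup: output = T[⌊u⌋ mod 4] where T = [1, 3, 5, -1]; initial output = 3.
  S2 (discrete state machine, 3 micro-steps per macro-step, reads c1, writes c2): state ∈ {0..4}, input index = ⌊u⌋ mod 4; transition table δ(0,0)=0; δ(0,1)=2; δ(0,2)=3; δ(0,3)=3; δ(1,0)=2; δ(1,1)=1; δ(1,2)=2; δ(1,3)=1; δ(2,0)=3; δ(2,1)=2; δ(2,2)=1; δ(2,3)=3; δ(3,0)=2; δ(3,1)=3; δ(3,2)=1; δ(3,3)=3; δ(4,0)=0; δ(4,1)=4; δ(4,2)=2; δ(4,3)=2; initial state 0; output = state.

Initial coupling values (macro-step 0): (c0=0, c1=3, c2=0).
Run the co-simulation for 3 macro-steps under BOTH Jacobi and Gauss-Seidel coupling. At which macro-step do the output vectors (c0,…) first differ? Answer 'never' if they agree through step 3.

first divergence at macro-step: 1

[Jacobi] macro 1: S0 reads c0=0 → after 1×micro: 3; S1 reads c2=0 → after 2×micro: 1; S2 reads c1=3 → after 3×micro: 3 ⇒ (c0=3, c1=1, c2=3)
[Jacobi] macro 2: S0 reads c0=3 → after 1×micro: 3; S1 reads c2=3 → after 2×micro: -1; S2 reads c1=1 → after 3×micro: 3 ⇒ (c0=3, c1=-1, c2=3)
[Jacobi] macro 3: S0 reads c0=3 → after 1×micro: 3; S1 reads c2=3 → after 2×micro: -1; S2 reads c1=-1 → after 3×micro: 3 ⇒ (c0=3, c1=-1, c2=3)
[Gauss-Seidel] macro 1: S0 reads c0=0 → after 1×micro: 3; S1 reads c2=0 → after 2×micro: 1; S2 reads c1=1 → after 3×micro: 2 ⇒ (c0=3, c1=1, c2=2)
[Gauss-Seidel] macro 2: S0 reads c0=3 → after 1×micro: 3; S1 reads c2=2 → after 2×micro: 5; S2 reads c1=5 → after 3×micro: 2 ⇒ (c0=3, c1=5, c2=2)
[Gauss-Seidel] macro 3: S0 reads c0=3 → after 1×micro: 3; S1 reads c2=2 → after 2×micro: 5; S2 reads c1=5 → after 3×micro: 2 ⇒ (c0=3, c1=5, c2=2)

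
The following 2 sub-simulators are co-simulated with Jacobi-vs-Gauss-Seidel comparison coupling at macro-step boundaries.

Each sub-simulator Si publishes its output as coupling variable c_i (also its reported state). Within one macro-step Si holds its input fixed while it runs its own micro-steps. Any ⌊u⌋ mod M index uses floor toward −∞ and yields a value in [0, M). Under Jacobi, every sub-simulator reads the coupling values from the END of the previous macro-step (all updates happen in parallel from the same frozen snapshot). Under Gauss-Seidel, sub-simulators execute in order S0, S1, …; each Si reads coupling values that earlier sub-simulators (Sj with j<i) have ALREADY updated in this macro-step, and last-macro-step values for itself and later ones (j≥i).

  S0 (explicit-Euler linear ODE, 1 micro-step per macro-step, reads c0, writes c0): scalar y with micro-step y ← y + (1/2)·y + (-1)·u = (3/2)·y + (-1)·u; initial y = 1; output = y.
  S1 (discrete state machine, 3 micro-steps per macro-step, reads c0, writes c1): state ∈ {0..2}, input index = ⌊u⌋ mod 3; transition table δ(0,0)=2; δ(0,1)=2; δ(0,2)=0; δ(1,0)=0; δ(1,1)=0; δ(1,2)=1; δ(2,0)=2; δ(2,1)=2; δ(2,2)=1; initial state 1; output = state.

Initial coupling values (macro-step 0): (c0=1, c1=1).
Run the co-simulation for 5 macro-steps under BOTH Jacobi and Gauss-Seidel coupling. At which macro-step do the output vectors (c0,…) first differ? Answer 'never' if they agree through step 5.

[Jacobi] macro 1: S0 reads c0=1 → after 1×micro: 1/2; S1 reads c0=1 → after 3×micro: 2 ⇒ (c0=1/2, c1=2)
[Jacobi] macro 2: S0 reads c0=1/2 → after 1×micro: 1/4; S1 reads c0=1/2 → after 3×micro: 2 ⇒ (c0=1/4, c1=2)
[Jacobi] macro 3: S0 reads c0=1/4 → after 1×micro: 1/8; S1 reads c0=1/4 → after 3×micro: 2 ⇒ (c0=1/8, c1=2)
[Jacobi] macro 4: S0 reads c0=1/8 → after 1×micro: 1/16; S1 reads c0=1/8 → after 3×micro: 2 ⇒ (c0=1/16, c1=2)
[Jacobi] macro 5: S0 reads c0=1/16 → after 1×micro: 1/32; S1 reads c0=1/16 → after 3×micro: 2 ⇒ (c0=1/32, c1=2)
[Gauss-Seidel] macro 1: S0 reads c0=1 → after 1×micro: 1/2; S1 reads c0=1/2 → after 3×micro: 2 ⇒ (c0=1/2, c1=2)
[Gauss-Seidel] macro 2: S0 reads c0=1/2 → after 1×micro: 1/4; S1 reads c0=1/4 → after 3×micro: 2 ⇒ (c0=1/4, c1=2)
[Gauss-Seidel] macro 3: S0 reads c0=1/4 → after 1×micro: 1/8; S1 reads c0=1/8 → after 3×micro: 2 ⇒ (c0=1/8, c1=2)
[Gauss-Seidel] macro 4: S0 reads c0=1/8 → after 1×micro: 1/16; S1 reads c0=1/16 → after 3×micro: 2 ⇒ (c0=1/16, c1=2)
[Gauss-Seidel] macro 5: S0 reads c0=1/16 → after 1×micro: 1/32; S1 reads c0=1/32 → after 3×micro: 2 ⇒ (c0=1/32, c1=2)

first divergence at macro-step: never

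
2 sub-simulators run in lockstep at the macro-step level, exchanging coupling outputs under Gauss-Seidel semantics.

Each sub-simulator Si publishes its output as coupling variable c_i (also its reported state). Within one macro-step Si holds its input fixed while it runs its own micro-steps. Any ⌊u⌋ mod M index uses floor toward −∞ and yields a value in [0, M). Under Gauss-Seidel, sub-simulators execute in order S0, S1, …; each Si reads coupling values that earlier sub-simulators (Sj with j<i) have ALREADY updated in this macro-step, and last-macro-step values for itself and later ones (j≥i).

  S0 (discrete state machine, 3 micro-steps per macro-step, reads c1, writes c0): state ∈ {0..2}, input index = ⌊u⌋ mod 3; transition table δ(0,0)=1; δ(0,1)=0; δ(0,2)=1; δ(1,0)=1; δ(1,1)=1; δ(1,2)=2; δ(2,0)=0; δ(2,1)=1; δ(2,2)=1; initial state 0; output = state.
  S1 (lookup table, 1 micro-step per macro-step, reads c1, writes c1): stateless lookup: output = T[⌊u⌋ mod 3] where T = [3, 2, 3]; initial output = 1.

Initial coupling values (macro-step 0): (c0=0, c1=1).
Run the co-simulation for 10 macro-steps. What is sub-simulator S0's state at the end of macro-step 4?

S0 state at macro-step 4 = 1

macro 1: S0 reads c1=1 → after 3×micro: 0; S1 reads c1=1 → after 1×micro: 2 ⇒ (c0=0, c1=2)
macro 2: S0 reads c1=2 → after 3×micro: 1; S1 reads c1=2 → after 1×micro: 3 ⇒ (c0=1, c1=3)
macro 3: S0 reads c1=3 → after 3×micro: 1; S1 reads c1=3 → after 1×micro: 3 ⇒ (c0=1, c1=3)
macro 4: S0 reads c1=3 → after 3×micro: 1; S1 reads c1=3 → after 1×micro: 3 ⇒ (c0=1, c1=3)
macro 5: S0 reads c1=3 → after 3×micro: 1; S1 reads c1=3 → after 1×micro: 3 ⇒ (c0=1, c1=3)
macro 6: S0 reads c1=3 → after 3×micro: 1; S1 reads c1=3 → after 1×micro: 3 ⇒ (c0=1, c1=3)
macro 7: S0 reads c1=3 → after 3×micro: 1; S1 reads c1=3 → after 1×micro: 3 ⇒ (c0=1, c1=3)
macro 8: S0 reads c1=3 → after 3×micro: 1; S1 reads c1=3 → after 1×micro: 3 ⇒ (c0=1, c1=3)
macro 9: S0 reads c1=3 → after 3×micro: 1; S1 reads c1=3 → after 1×micro: 3 ⇒ (c0=1, c1=3)
macro 10: S0 reads c1=3 → after 3×micro: 1; S1 reads c1=3 → after 1×micro: 3 ⇒ (c0=1, c1=3)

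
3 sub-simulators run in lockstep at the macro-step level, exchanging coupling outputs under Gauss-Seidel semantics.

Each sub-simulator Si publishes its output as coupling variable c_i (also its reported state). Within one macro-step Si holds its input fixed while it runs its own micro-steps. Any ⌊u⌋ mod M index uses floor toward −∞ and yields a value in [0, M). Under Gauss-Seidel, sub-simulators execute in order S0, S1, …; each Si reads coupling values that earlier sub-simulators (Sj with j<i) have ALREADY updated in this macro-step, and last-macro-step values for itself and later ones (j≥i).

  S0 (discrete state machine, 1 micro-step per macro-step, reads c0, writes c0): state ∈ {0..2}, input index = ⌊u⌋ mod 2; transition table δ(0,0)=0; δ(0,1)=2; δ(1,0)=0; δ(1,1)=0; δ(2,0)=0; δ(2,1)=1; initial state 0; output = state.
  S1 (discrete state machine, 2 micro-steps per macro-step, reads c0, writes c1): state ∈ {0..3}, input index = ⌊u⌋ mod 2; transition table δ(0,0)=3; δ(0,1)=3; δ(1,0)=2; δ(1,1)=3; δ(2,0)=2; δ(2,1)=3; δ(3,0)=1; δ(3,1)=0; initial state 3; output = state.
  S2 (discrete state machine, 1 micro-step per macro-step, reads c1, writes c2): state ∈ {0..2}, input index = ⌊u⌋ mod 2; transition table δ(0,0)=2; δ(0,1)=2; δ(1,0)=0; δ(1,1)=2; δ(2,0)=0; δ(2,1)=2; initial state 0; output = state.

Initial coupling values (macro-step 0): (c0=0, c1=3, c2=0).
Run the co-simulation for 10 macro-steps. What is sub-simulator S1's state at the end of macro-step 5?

S1 state at macro-step 5 = 2

macro 1: S0 reads c0=0 → after 1×micro: 0; S1 reads c0=0 → after 2×micro: 2; S2 reads c1=2 → after 1×micro: 2 ⇒ (c0=0, c1=2, c2=2)
macro 2: S0 reads c0=0 → after 1×micro: 0; S1 reads c0=0 → after 2×micro: 2; S2 reads c1=2 → after 1×micro: 0 ⇒ (c0=0, c1=2, c2=0)
macro 3: S0 reads c0=0 → after 1×micro: 0; S1 reads c0=0 → after 2×micro: 2; S2 reads c1=2 → after 1×micro: 2 ⇒ (c0=0, c1=2, c2=2)
macro 4: S0 reads c0=0 → after 1×micro: 0; S1 reads c0=0 → after 2×micro: 2; S2 reads c1=2 → after 1×micro: 0 ⇒ (c0=0, c1=2, c2=0)
macro 5: S0 reads c0=0 → after 1×micro: 0; S1 reads c0=0 → after 2×micro: 2; S2 reads c1=2 → after 1×micro: 2 ⇒ (c0=0, c1=2, c2=2)
macro 6: S0 reads c0=0 → after 1×micro: 0; S1 reads c0=0 → after 2×micro: 2; S2 reads c1=2 → after 1×micro: 0 ⇒ (c0=0, c1=2, c2=0)
macro 7: S0 reads c0=0 → after 1×micro: 0; S1 reads c0=0 → after 2×micro: 2; S2 reads c1=2 → after 1×micro: 2 ⇒ (c0=0, c1=2, c2=2)
macro 8: S0 reads c0=0 → after 1×micro: 0; S1 reads c0=0 → after 2×micro: 2; S2 reads c1=2 → after 1×micro: 0 ⇒ (c0=0, c1=2, c2=0)
macro 9: S0 reads c0=0 → after 1×micro: 0; S1 reads c0=0 → after 2×micro: 2; S2 reads c1=2 → after 1×micro: 2 ⇒ (c0=0, c1=2, c2=2)
macro 10: S0 reads c0=0 → after 1×micro: 0; S1 reads c0=0 → after 2×micro: 2; S2 reads c1=2 → after 1×micro: 0 ⇒ (c0=0, c1=2, c2=0)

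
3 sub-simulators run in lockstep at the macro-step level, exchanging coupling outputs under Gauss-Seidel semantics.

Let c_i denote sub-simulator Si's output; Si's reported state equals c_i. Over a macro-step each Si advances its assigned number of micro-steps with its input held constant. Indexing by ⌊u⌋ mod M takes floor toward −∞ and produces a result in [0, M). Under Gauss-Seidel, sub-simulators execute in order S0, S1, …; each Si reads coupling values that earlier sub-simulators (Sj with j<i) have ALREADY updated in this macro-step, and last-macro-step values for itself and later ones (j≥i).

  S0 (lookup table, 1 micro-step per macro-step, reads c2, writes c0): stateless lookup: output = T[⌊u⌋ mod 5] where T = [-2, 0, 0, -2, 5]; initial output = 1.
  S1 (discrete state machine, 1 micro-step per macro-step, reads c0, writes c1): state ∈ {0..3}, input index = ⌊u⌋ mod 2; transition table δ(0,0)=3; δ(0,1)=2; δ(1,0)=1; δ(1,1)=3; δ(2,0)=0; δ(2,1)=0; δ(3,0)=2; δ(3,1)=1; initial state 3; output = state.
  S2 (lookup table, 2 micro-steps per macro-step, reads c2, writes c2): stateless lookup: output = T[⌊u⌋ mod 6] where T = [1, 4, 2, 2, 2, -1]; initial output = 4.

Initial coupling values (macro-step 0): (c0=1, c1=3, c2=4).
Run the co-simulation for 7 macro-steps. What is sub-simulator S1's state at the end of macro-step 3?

macro 1: S0 reads c2=4 → after 1×micro: 5; S1 reads c0=5 → after 1×micro: 1; S2 reads c2=4 → after 2×micro: 2 ⇒ (c0=5, c1=1, c2=2)
macro 2: S0 reads c2=2 → after 1×micro: 0; S1 reads c0=0 → after 1×micro: 1; S2 reads c2=2 → after 2×micro: 2 ⇒ (c0=0, c1=1, c2=2)
macro 3: S0 reads c2=2 → after 1×micro: 0; S1 reads c0=0 → after 1×micro: 1; S2 reads c2=2 → after 2×micro: 2 ⇒ (c0=0, c1=1, c2=2)
macro 4: S0 reads c2=2 → after 1×micro: 0; S1 reads c0=0 → after 1×micro: 1; S2 reads c2=2 → after 2×micro: 2 ⇒ (c0=0, c1=1, c2=2)
macro 5: S0 reads c2=2 → after 1×micro: 0; S1 reads c0=0 → after 1×micro: 1; S2 reads c2=2 → after 2×micro: 2 ⇒ (c0=0, c1=1, c2=2)
macro 6: S0 reads c2=2 → after 1×micro: 0; S1 reads c0=0 → after 1×micro: 1; S2 reads c2=2 → after 2×micro: 2 ⇒ (c0=0, c1=1, c2=2)
macro 7: S0 reads c2=2 → after 1×micro: 0; S1 reads c0=0 → after 1×micro: 1; S2 reads c2=2 → after 2×micro: 2 ⇒ (c0=0, c1=1, c2=2)

S1 state at macro-step 3 = 1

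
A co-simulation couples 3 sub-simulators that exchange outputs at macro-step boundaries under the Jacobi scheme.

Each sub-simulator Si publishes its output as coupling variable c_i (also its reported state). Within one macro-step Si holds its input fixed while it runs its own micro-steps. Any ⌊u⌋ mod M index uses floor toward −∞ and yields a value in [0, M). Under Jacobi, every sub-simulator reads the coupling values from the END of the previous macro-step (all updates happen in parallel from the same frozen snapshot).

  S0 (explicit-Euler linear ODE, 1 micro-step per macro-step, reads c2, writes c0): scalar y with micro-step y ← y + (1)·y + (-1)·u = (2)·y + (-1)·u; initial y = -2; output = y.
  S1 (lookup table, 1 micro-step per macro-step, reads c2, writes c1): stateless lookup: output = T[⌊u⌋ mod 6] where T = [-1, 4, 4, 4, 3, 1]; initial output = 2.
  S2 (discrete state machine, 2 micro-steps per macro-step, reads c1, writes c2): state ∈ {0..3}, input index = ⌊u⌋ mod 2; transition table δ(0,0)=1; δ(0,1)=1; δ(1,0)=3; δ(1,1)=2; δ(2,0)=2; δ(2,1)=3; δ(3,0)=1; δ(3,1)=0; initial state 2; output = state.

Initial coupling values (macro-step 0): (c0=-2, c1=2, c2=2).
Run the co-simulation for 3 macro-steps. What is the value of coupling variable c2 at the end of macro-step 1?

macro 1: S0 reads c2=2 → after 1×micro: -6; S1 reads c2=2 → after 1×micro: 4; S2 reads c1=2 → after 2×micro: 2 ⇒ (c0=-6, c1=4, c2=2)
macro 2: S0 reads c2=2 → after 1×micro: -14; S1 reads c2=2 → after 1×micro: 4; S2 reads c1=4 → after 2×micro: 2 ⇒ (c0=-14, c1=4, c2=2)
macro 3: S0 reads c2=2 → after 1×micro: -30; S1 reads c2=2 → after 1×micro: 4; S2 reads c1=4 → after 2×micro: 2 ⇒ (c0=-30, c1=4, c2=2)

c2 at macro-step 1 = 2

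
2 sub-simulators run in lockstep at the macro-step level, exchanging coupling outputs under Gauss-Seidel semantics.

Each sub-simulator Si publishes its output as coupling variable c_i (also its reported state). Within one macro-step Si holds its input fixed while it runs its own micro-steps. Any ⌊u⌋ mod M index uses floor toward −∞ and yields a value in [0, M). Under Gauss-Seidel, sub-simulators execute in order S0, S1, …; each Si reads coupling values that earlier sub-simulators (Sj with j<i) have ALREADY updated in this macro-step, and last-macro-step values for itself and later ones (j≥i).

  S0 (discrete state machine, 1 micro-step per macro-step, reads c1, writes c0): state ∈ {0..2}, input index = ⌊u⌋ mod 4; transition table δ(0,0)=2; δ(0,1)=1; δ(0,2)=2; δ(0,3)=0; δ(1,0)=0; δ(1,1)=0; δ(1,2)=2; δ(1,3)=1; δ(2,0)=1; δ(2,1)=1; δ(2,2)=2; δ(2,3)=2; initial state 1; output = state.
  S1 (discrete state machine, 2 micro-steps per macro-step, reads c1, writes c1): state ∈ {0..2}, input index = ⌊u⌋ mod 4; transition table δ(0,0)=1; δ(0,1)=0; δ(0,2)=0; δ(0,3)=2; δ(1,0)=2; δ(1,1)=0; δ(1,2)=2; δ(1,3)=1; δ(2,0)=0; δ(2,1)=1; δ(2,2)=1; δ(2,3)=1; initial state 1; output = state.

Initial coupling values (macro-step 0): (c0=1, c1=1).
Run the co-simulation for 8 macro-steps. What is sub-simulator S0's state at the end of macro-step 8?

S0 state at macro-step 8 = 2

macro 1: S0 reads c1=1 → after 1×micro: 0; S1 reads c1=1 → after 2×micro: 0 ⇒ (c0=0, c1=0)
macro 2: S0 reads c1=0 → after 1×micro: 2; S1 reads c1=0 → after 2×micro: 2 ⇒ (c0=2, c1=2)
macro 3: S0 reads c1=2 → after 1×micro: 2; S1 reads c1=2 → after 2×micro: 2 ⇒ (c0=2, c1=2)
macro 4: S0 reads c1=2 → after 1×micro: 2; S1 reads c1=2 → after 2×micro: 2 ⇒ (c0=2, c1=2)
macro 5: S0 reads c1=2 → after 1×micro: 2; S1 reads c1=2 → after 2×micro: 2 ⇒ (c0=2, c1=2)
macro 6: S0 reads c1=2 → after 1×micro: 2; S1 reads c1=2 → after 2×micro: 2 ⇒ (c0=2, c1=2)
macro 7: S0 reads c1=2 → after 1×micro: 2; S1 reads c1=2 → after 2×micro: 2 ⇒ (c0=2, c1=2)
macro 8: S0 reads c1=2 → after 1×micro: 2; S1 reads c1=2 → after 2×micro: 2 ⇒ (c0=2, c1=2)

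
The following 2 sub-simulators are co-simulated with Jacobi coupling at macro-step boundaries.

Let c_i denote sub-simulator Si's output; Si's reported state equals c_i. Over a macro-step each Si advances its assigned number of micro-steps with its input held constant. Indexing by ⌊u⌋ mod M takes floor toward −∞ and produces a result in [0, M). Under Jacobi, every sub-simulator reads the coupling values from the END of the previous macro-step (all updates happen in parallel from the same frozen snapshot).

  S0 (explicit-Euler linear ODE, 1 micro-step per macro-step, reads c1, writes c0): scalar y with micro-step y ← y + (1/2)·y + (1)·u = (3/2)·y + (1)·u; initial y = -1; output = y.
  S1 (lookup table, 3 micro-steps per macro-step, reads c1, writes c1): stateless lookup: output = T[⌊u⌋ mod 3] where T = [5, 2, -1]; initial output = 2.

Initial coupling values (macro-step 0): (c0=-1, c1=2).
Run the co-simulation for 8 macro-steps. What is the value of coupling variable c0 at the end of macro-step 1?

c0 at macro-step 1 = 1/2

macro 1: S0 reads c1=2 → after 1×micro: 1/2; S1 reads c1=2 → after 3×micro: -1 ⇒ (c0=1/2, c1=-1)
macro 2: S0 reads c1=-1 → after 1×micro: -1/4; S1 reads c1=-1 → after 3×micro: -1 ⇒ (c0=-1/4, c1=-1)
macro 3: S0 reads c1=-1 → after 1×micro: -11/8; S1 reads c1=-1 → after 3×micro: -1 ⇒ (c0=-11/8, c1=-1)
macro 4: S0 reads c1=-1 → after 1×micro: -49/16; S1 reads c1=-1 → after 3×micro: -1 ⇒ (c0=-49/16, c1=-1)
macro 5: S0 reads c1=-1 → after 1×micro: -179/32; S1 reads c1=-1 → after 3×micro: -1 ⇒ (c0=-179/32, c1=-1)
macro 6: S0 reads c1=-1 → after 1×micro: -601/64; S1 reads c1=-1 → after 3×micro: -1 ⇒ (c0=-601/64, c1=-1)
macro 7: S0 reads c1=-1 → after 1×micro: -1931/128; S1 reads c1=-1 → after 3×micro: -1 ⇒ (c0=-1931/128, c1=-1)
macro 8: S0 reads c1=-1 → after 1×micro: -6049/256; S1 reads c1=-1 → after 3×micro: -1 ⇒ (c0=-6049/256, c1=-1)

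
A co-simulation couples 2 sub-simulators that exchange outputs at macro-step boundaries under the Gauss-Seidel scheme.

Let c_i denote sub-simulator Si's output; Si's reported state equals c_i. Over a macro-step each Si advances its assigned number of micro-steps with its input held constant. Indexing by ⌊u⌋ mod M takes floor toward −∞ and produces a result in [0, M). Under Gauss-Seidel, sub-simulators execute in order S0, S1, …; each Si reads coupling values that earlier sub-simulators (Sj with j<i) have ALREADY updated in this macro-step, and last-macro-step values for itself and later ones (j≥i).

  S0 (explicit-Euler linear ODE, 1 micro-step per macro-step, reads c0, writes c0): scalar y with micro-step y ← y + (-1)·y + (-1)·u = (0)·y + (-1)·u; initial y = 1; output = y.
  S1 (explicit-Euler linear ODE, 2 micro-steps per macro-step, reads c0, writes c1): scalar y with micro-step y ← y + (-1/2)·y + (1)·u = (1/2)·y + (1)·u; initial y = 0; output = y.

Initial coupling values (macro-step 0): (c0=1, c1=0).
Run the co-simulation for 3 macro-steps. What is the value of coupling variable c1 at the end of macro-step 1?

c1 at macro-step 1 = -3/2

macro 1: S0 reads c0=1 → after 1×micro: -1; S1 reads c0=-1 → after 2×micro: -3/2 ⇒ (c0=-1, c1=-3/2)
macro 2: S0 reads c0=-1 → after 1×micro: 1; S1 reads c0=1 → after 2×micro: 9/8 ⇒ (c0=1, c1=9/8)
macro 3: S0 reads c0=1 → after 1×micro: -1; S1 reads c0=-1 → after 2×micro: -39/32 ⇒ (c0=-1, c1=-39/32)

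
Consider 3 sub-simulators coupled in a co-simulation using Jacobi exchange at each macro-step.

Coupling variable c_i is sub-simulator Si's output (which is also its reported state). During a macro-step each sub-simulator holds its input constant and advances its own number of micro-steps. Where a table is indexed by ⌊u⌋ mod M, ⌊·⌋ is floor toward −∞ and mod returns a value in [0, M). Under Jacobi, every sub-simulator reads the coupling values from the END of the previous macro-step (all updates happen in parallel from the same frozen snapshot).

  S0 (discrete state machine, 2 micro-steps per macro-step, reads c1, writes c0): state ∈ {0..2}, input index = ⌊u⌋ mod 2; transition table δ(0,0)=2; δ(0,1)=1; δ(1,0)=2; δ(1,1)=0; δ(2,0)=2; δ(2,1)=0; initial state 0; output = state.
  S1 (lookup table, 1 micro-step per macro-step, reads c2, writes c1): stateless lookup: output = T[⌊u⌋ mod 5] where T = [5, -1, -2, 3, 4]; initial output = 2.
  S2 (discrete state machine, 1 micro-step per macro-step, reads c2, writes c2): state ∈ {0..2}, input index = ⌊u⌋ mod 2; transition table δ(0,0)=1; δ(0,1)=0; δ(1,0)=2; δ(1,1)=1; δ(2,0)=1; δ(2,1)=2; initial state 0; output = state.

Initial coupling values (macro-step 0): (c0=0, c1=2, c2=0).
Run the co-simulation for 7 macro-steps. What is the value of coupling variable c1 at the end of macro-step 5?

macro 1: S0 reads c1=2 → after 2×micro: 2; S1 reads c2=0 → after 1×micro: 5; S2 reads c2=0 → after 1×micro: 1 ⇒ (c0=2, c1=5, c2=1)
macro 2: S0 reads c1=5 → after 2×micro: 1; S1 reads c2=1 → after 1×micro: -1; S2 reads c2=1 → after 1×micro: 1 ⇒ (c0=1, c1=-1, c2=1)
macro 3: S0 reads c1=-1 → after 2×micro: 1; S1 reads c2=1 → after 1×micro: -1; S2 reads c2=1 → after 1×micro: 1 ⇒ (c0=1, c1=-1, c2=1)
macro 4: S0 reads c1=-1 → after 2×micro: 1; S1 reads c2=1 → after 1×micro: -1; S2 reads c2=1 → after 1×micro: 1 ⇒ (c0=1, c1=-1, c2=1)
macro 5: S0 reads c1=-1 → after 2×micro: 1; S1 reads c2=1 → after 1×micro: -1; S2 reads c2=1 → after 1×micro: 1 ⇒ (c0=1, c1=-1, c2=1)
macro 6: S0 reads c1=-1 → after 2×micro: 1; S1 reads c2=1 → after 1×micro: -1; S2 reads c2=1 → after 1×micro: 1 ⇒ (c0=1, c1=-1, c2=1)
macro 7: S0 reads c1=-1 → after 2×micro: 1; S1 reads c2=1 → after 1×micro: -1; S2 reads c2=1 → after 1×micro: 1 ⇒ (c0=1, c1=-1, c2=1)

c1 at macro-step 5 = -1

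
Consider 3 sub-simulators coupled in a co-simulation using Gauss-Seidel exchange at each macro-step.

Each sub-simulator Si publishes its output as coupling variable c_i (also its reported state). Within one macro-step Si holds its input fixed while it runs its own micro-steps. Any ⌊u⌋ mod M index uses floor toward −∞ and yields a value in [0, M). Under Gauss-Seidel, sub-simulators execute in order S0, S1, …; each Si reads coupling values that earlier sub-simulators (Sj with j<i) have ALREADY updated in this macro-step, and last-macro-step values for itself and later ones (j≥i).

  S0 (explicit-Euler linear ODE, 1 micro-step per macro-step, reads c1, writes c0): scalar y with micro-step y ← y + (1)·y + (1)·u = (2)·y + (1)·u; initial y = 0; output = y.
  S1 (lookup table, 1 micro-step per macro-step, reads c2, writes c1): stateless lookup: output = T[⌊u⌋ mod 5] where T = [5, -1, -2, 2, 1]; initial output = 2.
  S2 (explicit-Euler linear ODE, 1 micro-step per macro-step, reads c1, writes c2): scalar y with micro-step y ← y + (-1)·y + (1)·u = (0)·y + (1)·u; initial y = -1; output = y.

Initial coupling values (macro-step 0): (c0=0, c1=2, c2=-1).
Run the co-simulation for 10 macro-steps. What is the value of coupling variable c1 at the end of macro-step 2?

c1 at macro-step 2 = -1

macro 1: S0 reads c1=2 → after 1×micro: 2; S1 reads c2=-1 → after 1×micro: 1; S2 reads c1=1 → after 1×micro: 1 ⇒ (c0=2, c1=1, c2=1)
macro 2: S0 reads c1=1 → after 1×micro: 5; S1 reads c2=1 → after 1×micro: -1; S2 reads c1=-1 → after 1×micro: -1 ⇒ (c0=5, c1=-1, c2=-1)
macro 3: S0 reads c1=-1 → after 1×micro: 9; S1 reads c2=-1 → after 1×micro: 1; S2 reads c1=1 → after 1×micro: 1 ⇒ (c0=9, c1=1, c2=1)
macro 4: S0 reads c1=1 → after 1×micro: 19; S1 reads c2=1 → after 1×micro: -1; S2 reads c1=-1 → after 1×micro: -1 ⇒ (c0=19, c1=-1, c2=-1)
macro 5: S0 reads c1=-1 → after 1×micro: 37; S1 reads c2=-1 → after 1×micro: 1; S2 reads c1=1 → after 1×micro: 1 ⇒ (c0=37, c1=1, c2=1)
macro 6: S0 reads c1=1 → after 1×micro: 75; S1 reads c2=1 → after 1×micro: -1; S2 reads c1=-1 → after 1×micro: -1 ⇒ (c0=75, c1=-1, c2=-1)
macro 7: S0 reads c1=-1 → after 1×micro: 149; S1 reads c2=-1 → after 1×micro: 1; S2 reads c1=1 → after 1×micro: 1 ⇒ (c0=149, c1=1, c2=1)
macro 8: S0 reads c1=1 → after 1×micro: 299; S1 reads c2=1 → after 1×micro: -1; S2 reads c1=-1 → after 1×micro: -1 ⇒ (c0=299, c1=-1, c2=-1)
macro 9: S0 reads c1=-1 → after 1×micro: 597; S1 reads c2=-1 → after 1×micro: 1; S2 reads c1=1 → after 1×micro: 1 ⇒ (c0=597, c1=1, c2=1)
macro 10: S0 reads c1=1 → after 1×micro: 1195; S1 reads c2=1 → after 1×micro: -1; S2 reads c1=-1 → after 1×micro: -1 ⇒ (c0=1195, c1=-1, c2=-1)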